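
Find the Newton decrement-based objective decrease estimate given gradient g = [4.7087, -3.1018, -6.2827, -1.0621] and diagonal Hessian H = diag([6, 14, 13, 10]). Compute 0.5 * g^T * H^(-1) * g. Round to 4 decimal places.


Step 1: H is diagonal, so H^(-1) * g = [0.7848, -0.2216, -0.4833, -0.1062].
Step 2: g^T H^(-1) g = sum_i g_i^2 / H_ii
  = (4.7087)^2/6 + (-3.1018)^2/14 + (-6.2827)^2/13 + (-1.0621)^2/10
  = 3.6953 + 0.6872 + 3.0363 + 0.1128 = 7.5317
Step 3: Objective decrease = 0.5 * g^T H^(-1) g = 3.7658


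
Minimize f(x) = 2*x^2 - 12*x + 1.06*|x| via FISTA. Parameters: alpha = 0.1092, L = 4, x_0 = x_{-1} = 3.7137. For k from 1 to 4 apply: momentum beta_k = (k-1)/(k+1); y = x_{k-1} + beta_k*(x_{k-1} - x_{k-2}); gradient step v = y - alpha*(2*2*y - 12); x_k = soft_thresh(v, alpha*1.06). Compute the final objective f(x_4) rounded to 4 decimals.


FISTA on f(x) = 2*x^2 - 12*x + 1.06*|x|
L = 4, alpha = 0.1092
Iteration 1: beta = 0.0, y = 3.7137 + 0.0*(3.7137 - 3.7137) = 3.7137
  grad(y) = 2.8548, v = y - alpha*grad = 3.402
  prox(v) = soft_thresh(3.402, 0.1158) = 3.2862
Iteration 2: beta = 0.3333, y = 3.2862 + 0.3333*(3.2862 - 3.7137) = 3.1437
  grad(y) = 0.5748, v = y - alpha*grad = 3.0809
  prox(v) = soft_thresh(3.0809, 0.1158) = 2.9652
Iteration 3: beta = 0.5, y = 2.9652 + 0.5*(2.9652 - 3.2862) = 2.8047
  grad(y) = -0.7813, v = y - alpha*grad = 2.89
  prox(v) = soft_thresh(2.89, 0.1158) = 2.7742
Iteration 4: beta = 0.6, y = 2.7742 + 0.6*(2.7742 - 2.9652) = 2.6597
  grad(y) = -1.3613, v = y - alpha*grad = 2.8083
  prox(v) = soft_thresh(2.8083, 0.1158) = 2.6926
f(x_4) = 2*2.6926^2 - 12*2.6926 + 1.06*|2.6926| = -14.9569


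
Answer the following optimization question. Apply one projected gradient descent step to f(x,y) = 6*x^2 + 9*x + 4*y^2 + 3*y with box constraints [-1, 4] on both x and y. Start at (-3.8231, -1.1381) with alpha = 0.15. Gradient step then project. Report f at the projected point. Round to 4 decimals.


Step 1: Compute gradient at (-3.8231, -1.1381).
grad_x = 2*6*-3.8231 + 9 = -36.8772
grad_y = 2*4*-1.1381 + 3 = -6.1048
Step 2: Gradient step.
x_raw = -3.8231 - 0.15*-36.8772 = 1.7085
y_raw = -1.1381 - 0.15*-6.1048 = -0.2224
Step 3: Project onto [-1, 4].
x_proj = clip(1.7085) = 1.7085
y_proj = clip(-0.2224) = -0.2224
Step 4: Evaluate f.
f(1.7085, -0.2224) = 32.4204


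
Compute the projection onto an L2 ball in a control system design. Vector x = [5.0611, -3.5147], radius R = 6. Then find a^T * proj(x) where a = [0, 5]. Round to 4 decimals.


Step 1: Compute ||x|| (intermediates to 6 decimals).
||x|| = sqrt(5.0611^2 + (-3.5147)^2) = 6.161806
Step 2: Project.
Since ||x|| > R, scale = R/||x|| = 6/6.161806 = 0.97374, proj(x) = scale * x
proj(x) = [4.928196, -3.422404]
Step 3: Dot product.
a^T * proj(x) = 0*4.928196 + 5*(-3.422404) = -17.112


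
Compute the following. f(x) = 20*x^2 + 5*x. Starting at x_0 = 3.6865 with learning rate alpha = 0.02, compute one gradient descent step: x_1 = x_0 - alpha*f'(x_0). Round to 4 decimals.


We compute the gradient at x_0 and apply the update.
f'(x) = 40*x + 5
f'(3.6865) = 40*3.6865 + 5 = 152.46
x_1 = 3.6865 - 0.02*152.46 = 0.6373


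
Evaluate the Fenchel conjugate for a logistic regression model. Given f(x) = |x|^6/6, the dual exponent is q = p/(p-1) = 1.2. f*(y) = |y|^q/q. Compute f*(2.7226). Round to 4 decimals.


The conjugate exponent q satisfies 1/p + 1/q = 1.
p = 6, so q = 6/(6 - 1) = 1.2
|y|^q = 2.7226^1.2 = 3.3264
f*(2.7226) = 3.3264 / 1.2 = 2.772


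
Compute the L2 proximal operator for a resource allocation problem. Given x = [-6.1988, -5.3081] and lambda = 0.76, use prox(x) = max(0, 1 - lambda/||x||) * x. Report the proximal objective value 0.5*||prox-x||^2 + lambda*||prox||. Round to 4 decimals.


Step 1: Compute ||x||.
||x|| = 8.1609
Step 2: Compute scaling factor.
scale = max(0, 1 - 0.76/8.1609) = 0.9069
Step 3: prox(x) = [-5.6215, -4.8138]
||prox(x)|| = 7.4009
Step 4: Proximal objective.
0.5*||prox-x||^2 = 0.2888
lambda*||prox|| = 5.6247
Total = 5.9135


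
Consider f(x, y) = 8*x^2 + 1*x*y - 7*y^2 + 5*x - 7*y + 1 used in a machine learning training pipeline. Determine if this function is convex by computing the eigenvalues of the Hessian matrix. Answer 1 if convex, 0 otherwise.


The Hessian of f(x,y) = 8*x^2 + 1*x*y - 7*y^2 + 5*x - 7*y + 1 is:
H = [[16, 1], [1, -14]]
Trace = 16 - 14 = 2
Determinant = 16*-14 - (1)^2 = -225
Discriminant = (2)^2 - 4*-225 = 904.0
Eigenvalues: lambda_1 = -14.0333, lambda_2 = 16.0333
The function is not convex.

0


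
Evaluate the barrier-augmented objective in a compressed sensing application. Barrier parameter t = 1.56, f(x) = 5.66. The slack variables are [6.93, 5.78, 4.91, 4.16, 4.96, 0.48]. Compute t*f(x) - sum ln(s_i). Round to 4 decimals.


Step 1: Compute log-barrier.
ln values: [1.9359, 1.7544, 1.5913, 1.4255, 1.6014, -0.734]
phi = -(1.9359 + 1.7544 + 1.5913 + 1.4255 + 1.6014 - 0.734) = -7.5745
Step 2: Compute augmented objective.
t*f(x) = 1.56*5.66 = 8.8296
Total = 8.8296 - 7.5745 = 1.2551


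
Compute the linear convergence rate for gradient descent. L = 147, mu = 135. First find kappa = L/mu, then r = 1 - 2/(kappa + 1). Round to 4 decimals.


Step 1: Compute the condition number.
kappa = L/mu = 147/135 = 1.0889
Step 2: Compute the convergence rate.
r = 1 - 2/(kappa + 1) = 1 - 2*mu/(L + mu) = (L - mu)/(L + mu) = 12/282 = 0.0426


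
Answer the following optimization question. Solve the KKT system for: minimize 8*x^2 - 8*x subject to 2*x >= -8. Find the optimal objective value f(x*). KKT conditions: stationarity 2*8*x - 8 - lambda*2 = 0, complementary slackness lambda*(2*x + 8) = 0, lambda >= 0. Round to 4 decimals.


Step 1: Try lambda = 0 (constraint inactive).
Stationarity: 2*8*x - 8 = 0
x* = 8/(2*8) = 0.5
Check constraint: 2*0.5 = 1.0 >= -8 -- satisfied.
Step 2: Compute optimal value.
f(x*) = 8*0.5^2 - 8*0.5 = -2.0


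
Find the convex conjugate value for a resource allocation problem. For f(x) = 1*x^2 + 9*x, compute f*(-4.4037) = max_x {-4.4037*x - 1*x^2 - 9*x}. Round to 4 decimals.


f*(y) = sup_x {y*x - a*x^2 - b*x} = sup_x {(y-b)*x - a*x^2}
FOC: (y - b) - 2a*x = 0 => x* = (y - b)/(2a)
x* = (-4.4037 - 9)/(2*1) = -6.7019
f*(-4.4037) = (y-b)^2/(4a) = (-4.4037 - 9)^2/(4*1)
= 179.6592/4 = 44.9148


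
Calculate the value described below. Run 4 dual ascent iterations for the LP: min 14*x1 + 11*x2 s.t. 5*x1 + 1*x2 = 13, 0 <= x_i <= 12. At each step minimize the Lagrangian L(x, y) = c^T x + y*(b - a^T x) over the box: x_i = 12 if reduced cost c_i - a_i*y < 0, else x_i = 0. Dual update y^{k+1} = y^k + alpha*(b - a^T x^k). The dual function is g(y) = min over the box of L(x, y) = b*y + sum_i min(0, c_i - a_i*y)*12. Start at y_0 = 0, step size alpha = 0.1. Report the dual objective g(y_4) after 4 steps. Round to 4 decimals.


Dual ascent for LP: min 14*x1 + 11*x2, 5*x1 + 1*x2 = 13, 0 <= x_i <= 12
Step 1: y^k = 0.0, reduced costs: (14.0, 11.0)
  x^k = (0.0, 0.0), subgradient = b - a^T x = 13.0
  y^{k+1} = 0.0 + 0.1*13.0 = 1.3
Step 2: y^k = 1.3, reduced costs: (7.5, 9.7)
  x^k = (0.0, 0.0), subgradient = b - a^T x = 13.0
  y^{k+1} = 1.3 + 0.1*13.0 = 2.6
Step 3: y^k = 2.6, reduced costs: (1.0, 8.4)
  x^k = (0.0, 0.0), subgradient = b - a^T x = 13.0
  y^{k+1} = 2.6 + 0.1*13.0 = 3.9
Step 4: y^k = 3.9, reduced costs: (-5.5, 7.1)
  x^k = (12.0, 0.0), subgradient = b - a^T x = -47.0
  y^{k+1} = 3.9 + 0.1*-47.0 = -0.8
Dual objective at y_4 = -0.8: reduced costs (18.0, 11.8), box minimizer x = (0.0, 0.0)
g(y_4) = b*y + (c1 - a1*y)*x1 + (c2 - a2*y)*x2 = 13*(-0.8) + 18.0*0.0 + 11.8*0.0 = -10.4 + 0.0 + 0.0 = -10.4


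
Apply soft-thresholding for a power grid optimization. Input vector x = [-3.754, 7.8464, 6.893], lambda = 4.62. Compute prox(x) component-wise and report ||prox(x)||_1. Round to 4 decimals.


Soft-thresholding with lambda = 4.62:
prox(-3.754) = sign(-3.754)*max(|-3.754| - 4.62, 0) = 0.0
prox(7.8464) = sign(7.8464)*max(|7.8464| - 4.62, 0) = 3.2264
prox(6.893) = sign(6.893)*max(|6.893| - 4.62, 0) = 2.273
prox(x) = [0.0, 3.2264, 2.273]
||prox(x)||_1 = 0.0 + 3.2264 + 2.273 = 5.4994


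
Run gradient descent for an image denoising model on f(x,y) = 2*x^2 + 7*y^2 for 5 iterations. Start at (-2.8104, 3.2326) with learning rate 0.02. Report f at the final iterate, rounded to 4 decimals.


Gradient descent on f(x,y) = 2*x^2 + 7*y^2.
Starting point: (-2.8104, 3.2326), alpha = 0.02
Step 1: grad_x = 2*2*-2.8104 = -11.2416, grad_y = 2*7*3.2326 = 45.2564
  x_1 = -2.8104 - 0.02*-11.2416 = -2.5856
  y_1 = 3.2326 - 0.02*45.2564 = 2.3275
Step 2: grad_x = 2*2*-2.5856 = -10.3423, grad_y = 2*7*2.3275 = 32.5846
  x_2 = -2.5856 - 0.02*-10.3423 = -2.3787
  y_2 = 2.3275 - 0.02*32.5846 = 1.6758
Step 3: grad_x = 2*2*-2.3787 = -9.5149, grad_y = 2*7*1.6758 = 23.4609
  x_3 = -2.3787 - 0.02*-9.5149 = -2.1884
  y_3 = 1.6758 - 0.02*23.4609 = 1.2066
Step 4: grad_x = 2*2*-2.1884 = -8.7537, grad_y = 2*7*1.2066 = 16.8919
  x_4 = -2.1884 - 0.02*-8.7537 = -2.0134
  y_4 = 1.2066 - 0.02*16.8919 = 0.8687
Step 5: grad_x = 2*2*-2.0134 = -8.0534, grad_y = 2*7*0.8687 = 12.1621
  x_5 = -2.0134 - 0.02*-8.0534 = -1.8523
  y_5 = 0.8687 - 0.02*12.1621 = 0.6255
f(-1.8523, 0.6255) = 2*(-1.8523)^2 + 7*0.6255^2 = 9.6005


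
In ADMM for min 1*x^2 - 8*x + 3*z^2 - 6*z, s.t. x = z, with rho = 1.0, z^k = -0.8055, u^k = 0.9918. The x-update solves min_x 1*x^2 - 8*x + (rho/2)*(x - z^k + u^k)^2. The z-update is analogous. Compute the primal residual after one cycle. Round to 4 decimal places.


ADMM iteration with rho = 1.0, z^k = -0.8055, u^k = 0.9918
Step 1: x-update.
Minimize 1*x^2 - 8*x + (1.0/2)*(x + 0.8055 + 0.9918)^2
FOC: (2*1 + 1.0)*x = 8 + 1.0*(-0.8055 - 0.9918)
x^{k+1} = 2.0676
Step 2: z-update.
Minimize 3*z^2 - 6*z + (1.0/2)*(2.0676 - z + 0.9918)^2
FOC: (2*3 + 1.0)*z = 6 + 1.0*(2.0676 + 0.9918)
z^{k+1} = 1.2942
Step 3: u-update.
u^{k+1} = 0.9918 + 2.0676 - 1.2942 = 1.7652
Step 4: Primal residual = |2.0676 - 1.2942| = 0.7734


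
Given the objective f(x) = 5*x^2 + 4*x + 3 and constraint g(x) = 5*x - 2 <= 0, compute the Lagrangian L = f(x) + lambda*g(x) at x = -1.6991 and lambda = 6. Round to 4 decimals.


Step 1: Evaluate f(x).
f(-1.6991) = 5*(-1.6991)^2 + 4*(-1.6991) + 3 = 10.6383
Step 2: Evaluate g(x).
g(-1.6991) = 5*-1.6991 - 2 = -10.4955
Step 3: Compute Lagrangian.
L = 10.6383 + 6*-10.4955 = -52.3347


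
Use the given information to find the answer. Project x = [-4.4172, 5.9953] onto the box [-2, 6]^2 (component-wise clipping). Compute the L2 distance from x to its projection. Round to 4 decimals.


Project each component onto [-2, 6].
clip(-4.4172) = -2.0, clip(5.9953) = 5.9953
Projection = [-2.0, 5.9953]
Squared diffs: [5.8429, 0.0]
Distance = sqrt(5.8429) = 2.4172


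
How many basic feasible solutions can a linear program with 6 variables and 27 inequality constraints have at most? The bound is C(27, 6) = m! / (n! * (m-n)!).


Each vertex corresponds to some choice of n active constraints out of m, so the number of vertices is at most C(m, n) = m! / (n!(m-n)!).
m = 27, n = 6
Numerator: 27 * 26 * 25 * 24 * 23 * 22
Denominator: 6! = 720
C(27, 6) = 296010


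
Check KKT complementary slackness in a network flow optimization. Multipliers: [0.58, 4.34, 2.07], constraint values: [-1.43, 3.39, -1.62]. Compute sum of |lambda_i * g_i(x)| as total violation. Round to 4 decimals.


KKT complementary slackness check:
lambda_1 * g_1 = 0.58 * -1.43 = -0.8294
lambda_2 * g_2 = 4.34 * 3.39 = 14.7126
lambda_3 * g_3 = 2.07 * -1.62 = -3.3534
Total violation = 0.8294 + 14.7126 + 3.3534 = 18.8954


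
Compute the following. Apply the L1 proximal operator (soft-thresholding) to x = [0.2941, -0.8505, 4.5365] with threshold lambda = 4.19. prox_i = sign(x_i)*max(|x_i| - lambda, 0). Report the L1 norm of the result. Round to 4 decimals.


Soft-thresholding with lambda = 4.19:
prox(0.2941) = sign(0.2941)*max(|0.2941| - 4.19, 0) = 0.0
prox(-0.8505) = sign(-0.8505)*max(|-0.8505| - 4.19, 0) = 0.0
prox(4.5365) = sign(4.5365)*max(|4.5365| - 4.19, 0) = 0.3465
prox(x) = [0.0, 0.0, 0.3465]
||prox(x)||_1 = 0.0 + 0.0 + 0.3465 = 0.3465


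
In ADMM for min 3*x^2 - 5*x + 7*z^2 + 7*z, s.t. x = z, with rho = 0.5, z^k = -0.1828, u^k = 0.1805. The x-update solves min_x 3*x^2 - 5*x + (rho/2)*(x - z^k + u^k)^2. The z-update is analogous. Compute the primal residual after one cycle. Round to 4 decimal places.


ADMM iteration with rho = 0.5, z^k = -0.1828, u^k = 0.1805
Step 1: x-update.
Minimize 3*x^2 - 5*x + (0.5/2)*(x + 0.1828 + 0.1805)^2
FOC: (2*3 + 0.5)*x = 5 + 0.5*(-0.1828 - 0.1805)
x^{k+1} = 0.7413
Step 2: z-update.
Minimize 7*z^2 + 7*z + (0.5/2)*(0.7413 - z + 0.1805)^2
FOC: (2*7 + 0.5)*z = -7 + 0.5*(0.7413 + 0.1805)
z^{k+1} = -0.451
Step 3: u-update.
u^{k+1} = 0.1805 + 0.7413 + 0.451 = 1.3728
Step 4: Primal residual = |0.7413 + 0.451| = 1.1923


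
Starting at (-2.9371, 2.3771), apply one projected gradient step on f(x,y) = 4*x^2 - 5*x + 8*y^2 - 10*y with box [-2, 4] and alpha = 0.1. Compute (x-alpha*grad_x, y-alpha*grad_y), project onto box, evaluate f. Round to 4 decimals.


Step 1: Compute gradient at (-2.9371, 2.3771).
grad_x = 2*4*-2.9371 - 5 = -28.4968
grad_y = 2*8*2.3771 - 10 = 28.0336
Step 2: Gradient step.
x_raw = -2.9371 - 0.1*-28.4968 = -0.0874
y_raw = 2.3771 - 0.1*28.0336 = -0.4263
Step 3: Project onto [-2, 4].
x_proj = clip(-0.0874) = -0.0874
y_proj = clip(-0.4263) = -0.4263
Step 4: Evaluate f.
f(-0.0874, -0.4263) = 6.1838


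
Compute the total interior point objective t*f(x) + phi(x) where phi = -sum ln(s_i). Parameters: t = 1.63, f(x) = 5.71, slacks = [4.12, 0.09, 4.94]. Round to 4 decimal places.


Step 1: Compute log-barrier.
ln values: [1.4159, -2.4079, 1.5974]
phi = -(1.4159 - 2.4079 + 1.5974) = -0.6053
Step 2: Compute augmented objective.
t*f(x) = 1.63*5.71 = 9.3073
Total = 9.3073 - 0.6053 = 8.702


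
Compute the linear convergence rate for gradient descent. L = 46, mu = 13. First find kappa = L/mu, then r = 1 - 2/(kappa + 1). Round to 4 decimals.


Step 1: Compute the condition number.
kappa = L/mu = 46/13 = 3.5385
Step 2: Compute the convergence rate.
r = 1 - 2/(kappa + 1) = 1 - 2*mu/(L + mu) = (L - mu)/(L + mu) = 33/59 = 0.5593


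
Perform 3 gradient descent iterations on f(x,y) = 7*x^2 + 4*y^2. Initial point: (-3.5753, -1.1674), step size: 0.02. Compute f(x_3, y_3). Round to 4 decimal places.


Gradient descent on f(x,y) = 7*x^2 + 4*y^2.
Starting point: (-3.5753, -1.1674), alpha = 0.02
Step 1: grad_x = 2*7*-3.5753 = -50.0542, grad_y = 2*4*-1.1674 = -9.3392
  x_1 = -3.5753 - 0.02*-50.0542 = -2.5742
  y_1 = -1.1674 - 0.02*-9.3392 = -0.9806
Step 2: grad_x = 2*7*-2.5742 = -36.039, grad_y = 2*4*-0.9806 = -7.8449
  x_2 = -2.5742 - 0.02*-36.039 = -1.8534
  y_2 = -0.9806 - 0.02*-7.8449 = -0.8237
Step 3: grad_x = 2*7*-1.8534 = -25.9481, grad_y = 2*4*-0.8237 = -6.5897
  x_3 = -1.8534 - 0.02*-25.9481 = -1.3345
  y_3 = -0.8237 - 0.02*-6.5897 = -0.6919
f(-1.3345, -0.6919) = 7*(-1.3345)^2 + 4*(-0.6919)^2 = 14.3808


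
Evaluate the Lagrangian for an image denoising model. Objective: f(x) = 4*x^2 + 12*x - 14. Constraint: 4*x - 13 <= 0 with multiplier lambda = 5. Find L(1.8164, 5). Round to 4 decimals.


Step 1: Evaluate f(x).
f(1.8164) = 4*1.8164^2 + 12*1.8164 - 14 = 20.994
Step 2: Evaluate g(x).
g(1.8164) = 4*1.8164 - 13 = -5.7344
Step 3: Compute Lagrangian.
L = 20.994 + 5*-5.7344 = -7.678


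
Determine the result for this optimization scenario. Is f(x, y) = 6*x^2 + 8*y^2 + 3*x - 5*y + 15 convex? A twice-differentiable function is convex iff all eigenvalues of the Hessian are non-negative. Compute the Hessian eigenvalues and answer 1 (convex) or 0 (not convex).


The Hessian of f(x,y) = 6*x^2 + 8*y^2 + 3*x - 5*y + 15 is:
H = [[12, 0], [0, 16]]
Trace = 12 + 16 = 28
Determinant = 12*16 - (0)^2 = 192
Discriminant = (28)^2 - 4*192 = 16.0
Eigenvalues: lambda_1 = 12.0, lambda_2 = 16.0
The function is convex.

1


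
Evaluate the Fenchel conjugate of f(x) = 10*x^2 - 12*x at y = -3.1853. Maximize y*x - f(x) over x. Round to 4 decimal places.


f*(y) = sup_x {y*x - a*x^2 - b*x} = sup_x {(y-b)*x - a*x^2}
FOC: (y - b) - 2a*x = 0 => x* = (y - b)/(2a)
x* = (-3.1853 + 12)/(2*10) = 0.4407
f*(-3.1853) = (y-b)^2/(4a) = (-3.1853 + 12)^2/(4*10)
= 77.6989/40 = 1.9425


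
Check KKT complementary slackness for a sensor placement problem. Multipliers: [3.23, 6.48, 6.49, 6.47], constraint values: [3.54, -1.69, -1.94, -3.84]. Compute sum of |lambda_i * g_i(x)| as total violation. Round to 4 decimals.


KKT complementary slackness check:
lambda_1 * g_1 = 3.23 * 3.54 = 11.4342
lambda_2 * g_2 = 6.48 * -1.69 = -10.9512
lambda_3 * g_3 = 6.49 * -1.94 = -12.5906
lambda_4 * g_4 = 6.47 * -3.84 = -24.8448
Total violation = 11.4342 + 10.9512 + 12.5906 + 24.8448 = 59.8208


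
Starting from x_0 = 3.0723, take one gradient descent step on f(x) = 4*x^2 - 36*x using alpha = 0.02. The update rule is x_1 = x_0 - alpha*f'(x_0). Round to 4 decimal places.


We compute the gradient at x_0 and apply the update.
f'(x) = 8*x - 36
f'(3.0723) = 8*3.0723 - 36 = -11.4216
x_1 = 3.0723 - 0.02*-11.4216 = 3.3007


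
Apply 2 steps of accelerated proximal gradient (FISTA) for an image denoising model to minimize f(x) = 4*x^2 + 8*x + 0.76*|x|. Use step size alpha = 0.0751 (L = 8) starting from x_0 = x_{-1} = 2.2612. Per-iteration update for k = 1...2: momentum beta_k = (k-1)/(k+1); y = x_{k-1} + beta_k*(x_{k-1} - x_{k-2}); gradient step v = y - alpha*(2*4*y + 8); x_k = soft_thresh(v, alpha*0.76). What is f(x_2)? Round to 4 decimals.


FISTA on f(x) = 4*x^2 + 8*x + 0.76*|x|
L = 8, alpha = 0.0751
Iteration 1: beta = 0.0, y = 2.2612 + 0.0*(2.2612 - 2.2612) = 2.2612
  grad(y) = 26.0896, v = y - alpha*grad = 0.3019
  prox(v) = soft_thresh(0.3019, 0.0571) = 0.2448
Iteration 2: beta = 0.3333, y = 0.2448 + 0.3333*(0.2448 - 2.2612) = -0.4273
  grad(y) = 4.5813, v = y - alpha*grad = -0.7714
  prox(v) = soft_thresh(-0.7714, 0.0571) = -0.7143
f(x_2) = 4*(-0.7143)^2 + 8*(-0.7143) + 0.76*|-0.7143| = -3.1307


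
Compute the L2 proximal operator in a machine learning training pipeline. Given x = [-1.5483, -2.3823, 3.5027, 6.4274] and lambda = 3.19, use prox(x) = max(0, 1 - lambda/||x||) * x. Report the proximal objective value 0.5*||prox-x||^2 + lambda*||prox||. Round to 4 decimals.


Step 1: Compute ||x||.
||x|| = 7.8519
Step 2: Compute scaling factor.
scale = max(0, 1 - 3.19/7.8519) = 0.5937
Step 3: prox(x) = [-0.9193, -1.4144, 2.0797, 3.8161]
||prox(x)|| = 4.6619
Step 4: Proximal objective.
0.5*||prox-x||^2 = 5.0881
lambda*||prox|| = 14.8715
Total = 19.9596


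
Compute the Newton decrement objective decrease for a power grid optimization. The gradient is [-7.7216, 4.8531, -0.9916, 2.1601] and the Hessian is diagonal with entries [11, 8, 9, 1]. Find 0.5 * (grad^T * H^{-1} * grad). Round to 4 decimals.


Step 1: H is diagonal, so H^(-1) * g = [-0.702, 0.6066, -0.1102, 2.1601].
Step 2: g^T H^(-1) g = sum_i g_i^2 / H_ii
  = (-7.7216)^2/11 + (4.8531)^2/8 + (-0.9916)^2/9 + (2.1601)^2/1
  = 5.4203 + 2.9441 + 0.1093 + 4.666 = 13.1396
Step 3: Objective decrease = 0.5 * g^T H^(-1) g = 6.5698


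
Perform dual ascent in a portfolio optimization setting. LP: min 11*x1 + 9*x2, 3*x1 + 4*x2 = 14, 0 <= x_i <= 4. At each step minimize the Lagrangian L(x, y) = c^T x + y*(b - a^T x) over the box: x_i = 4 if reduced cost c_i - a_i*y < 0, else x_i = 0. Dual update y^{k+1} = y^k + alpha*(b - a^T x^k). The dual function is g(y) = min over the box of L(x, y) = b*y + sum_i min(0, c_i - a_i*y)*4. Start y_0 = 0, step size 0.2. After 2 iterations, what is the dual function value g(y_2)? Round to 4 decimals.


Dual ascent for LP: min 11*x1 + 9*x2, 3*x1 + 4*x2 = 14, 0 <= x_i <= 4
Step 1: y^k = 0.0, reduced costs: (11.0, 9.0)
  x^k = (0.0, 0.0), subgradient = b - a^T x = 14.0
  y^{k+1} = 0.0 + 0.2*14.0 = 2.8
Step 2: y^k = 2.8, reduced costs: (2.6, -2.2)
  x^k = (0.0, 4.0), subgradient = b - a^T x = -2.0
  y^{k+1} = 2.8 + 0.2*-2.0 = 2.4
Dual objective at y_2 = 2.4: reduced costs (3.8, -0.6), box minimizer x = (0.0, 4.0)
g(y_2) = b*y + (c1 - a1*y)*x1 + (c2 - a2*y)*x2 = 14*2.4 + 3.8*0.0 + (-0.6)*4.0 = 33.6 + 0.0 - 2.4 = 31.2


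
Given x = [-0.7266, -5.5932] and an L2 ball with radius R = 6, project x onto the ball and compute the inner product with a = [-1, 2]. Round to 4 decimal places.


Step 1: Compute ||x|| (intermediates to 6 decimals).
||x|| = sqrt((-0.7266)^2 + (-5.5932)^2) = 5.640198
Step 2: Project.
Since ||x|| <= R, proj = x (no scaling needed).
proj(x) = [-0.7266, -5.5932]
Step 3: Dot product.
a^T * proj(x) = -1*(-0.7266) + 2*(-5.5932) = -10.4598


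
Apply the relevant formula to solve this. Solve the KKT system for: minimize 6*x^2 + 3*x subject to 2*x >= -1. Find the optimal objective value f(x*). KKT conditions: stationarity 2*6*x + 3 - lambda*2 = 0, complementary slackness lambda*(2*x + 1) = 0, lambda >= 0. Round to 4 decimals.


Step 1: Try lambda = 0 (constraint inactive).
Stationarity: 2*6*x + 3 = 0
x* = -3/(2*6) = -0.25
Check constraint: 2*-0.25 = -0.5 >= -1 -- satisfied.
Step 2: Compute optimal value.
f(x*) = 6*(-0.25)^2 + 3*(-0.25) = -0.375


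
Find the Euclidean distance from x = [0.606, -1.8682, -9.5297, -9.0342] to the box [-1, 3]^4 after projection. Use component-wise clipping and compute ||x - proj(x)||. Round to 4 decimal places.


Project each component onto [-1, 3].
clip(0.606) = 0.606, clip(-1.8682) = -1.0, clip(-9.5297) = -1.0, clip(-9.0342) = -1.0
Projection = [0.606, -1.0, -1.0, -1.0]
Squared diffs: [0.0, 0.7538, 72.7558, 64.5484]
Distance = sqrt(138.058) = 11.7498


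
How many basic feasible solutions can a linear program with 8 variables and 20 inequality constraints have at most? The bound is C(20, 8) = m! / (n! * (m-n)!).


Each vertex corresponds to some choice of n active constraints out of m, so the number of vertices is at most C(m, n) = m! / (n!(m-n)!).
m = 20, n = 8
Numerator: 20 * 19 * 18 * 17 * 16 * 15 * 14 * 13
Denominator: 8! = 40320
C(20, 8) = 125970


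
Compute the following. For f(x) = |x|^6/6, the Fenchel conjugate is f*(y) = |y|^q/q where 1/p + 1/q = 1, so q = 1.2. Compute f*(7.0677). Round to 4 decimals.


The conjugate exponent q satisfies 1/p + 1/q = 1.
p = 6, so q = 6/(6 - 1) = 1.2
|y|^q = 7.0677^1.2 = 10.4504
f*(7.0677) = 10.4504 / 1.2 = 8.7087


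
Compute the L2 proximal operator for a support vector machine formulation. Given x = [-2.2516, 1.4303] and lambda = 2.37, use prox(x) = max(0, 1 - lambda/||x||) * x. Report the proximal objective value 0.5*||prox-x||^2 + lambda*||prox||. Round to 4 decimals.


Step 1: Compute ||x||.
||x|| = 2.6675
Step 2: Compute scaling factor.
scale = max(0, 1 - 2.37/2.6675) = 0.1115
Step 3: prox(x) = [-0.2511, 0.1595]
||prox(x)|| = 0.2975
Step 4: Proximal objective.
0.5*||prox-x||^2 = 2.8085
lambda*||prox|| = 0.7051
Total = 3.5135


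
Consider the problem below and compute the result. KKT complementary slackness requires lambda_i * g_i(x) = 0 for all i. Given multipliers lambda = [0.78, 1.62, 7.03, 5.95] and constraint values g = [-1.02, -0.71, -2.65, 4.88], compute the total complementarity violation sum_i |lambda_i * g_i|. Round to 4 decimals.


KKT complementary slackness check:
lambda_1 * g_1 = 0.78 * -1.02 = -0.7956
lambda_2 * g_2 = 1.62 * -0.71 = -1.1502
lambda_3 * g_3 = 7.03 * -2.65 = -18.6295
lambda_4 * g_4 = 5.95 * 4.88 = 29.036
Total violation = 0.7956 + 1.1502 + 18.6295 + 29.036 = 49.6113


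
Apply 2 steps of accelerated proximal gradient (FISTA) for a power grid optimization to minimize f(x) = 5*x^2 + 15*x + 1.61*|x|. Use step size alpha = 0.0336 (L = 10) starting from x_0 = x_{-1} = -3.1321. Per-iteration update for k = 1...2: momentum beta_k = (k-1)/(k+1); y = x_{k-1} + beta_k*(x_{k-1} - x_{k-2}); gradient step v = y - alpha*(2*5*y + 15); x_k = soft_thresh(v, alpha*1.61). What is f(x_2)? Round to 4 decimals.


FISTA on f(x) = 5*x^2 + 15*x + 1.61*|x|
L = 10, alpha = 0.0336
Iteration 1: beta = 0.0, y = -3.1321 + 0.0*(-3.1321 + 3.1321) = -3.1321
  grad(y) = -16.321, v = y - alpha*grad = -2.5837
  prox(v) = soft_thresh(-2.5837, 0.0541) = -2.5296
Iteration 2: beta = 0.3333, y = -2.5296 + 0.3333*(-2.5296 + 3.1321) = -2.3288
  grad(y) = -8.2879, v = y - alpha*grad = -2.0503
  prox(v) = soft_thresh(-2.0503, 0.0541) = -1.9962
f(x_2) = 5*(-1.9962)^2 + 15*(-1.9962) + 1.61*|-1.9962| = -6.8049


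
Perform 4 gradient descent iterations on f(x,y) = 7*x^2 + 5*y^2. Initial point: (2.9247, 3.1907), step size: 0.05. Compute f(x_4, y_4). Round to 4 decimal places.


Gradient descent on f(x,y) = 7*x^2 + 5*y^2.
Starting point: (2.9247, 3.1907), alpha = 0.05
Step 1: grad_x = 2*7*2.9247 = 40.9458, grad_y = 2*5*3.1907 = 31.907
  x_1 = 2.9247 - 0.05*40.9458 = 0.8774
  y_1 = 3.1907 - 0.05*31.907 = 1.5954
Step 2: grad_x = 2*7*0.8774 = 12.2837, grad_y = 2*5*1.5954 = 15.9535
  x_2 = 0.8774 - 0.05*12.2837 = 0.2632
  y_2 = 1.5954 - 0.05*15.9535 = 0.7977
Step 3: grad_x = 2*7*0.2632 = 3.6851, grad_y = 2*5*0.7977 = 7.9768
  x_3 = 0.2632 - 0.05*3.6851 = 0.079
  y_3 = 0.7977 - 0.05*7.9768 = 0.3988
Step 4: grad_x = 2*7*0.079 = 1.1055, grad_y = 2*5*0.3988 = 3.9884
  x_4 = 0.079 - 0.05*1.1055 = 0.0237
  y_4 = 0.3988 - 0.05*3.9884 = 0.1994
f(0.0237, 0.1994) = 7*0.0237^2 + 5*0.1994^2 = 0.2028


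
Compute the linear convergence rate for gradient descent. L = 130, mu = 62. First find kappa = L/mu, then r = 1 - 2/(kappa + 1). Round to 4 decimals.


Step 1: Compute the condition number.
kappa = L/mu = 130/62 = 2.0968
Step 2: Compute the convergence rate.
r = 1 - 2/(kappa + 1) = 1 - 2*mu/(L + mu) = (L - mu)/(L + mu) = 68/192 = 0.3542


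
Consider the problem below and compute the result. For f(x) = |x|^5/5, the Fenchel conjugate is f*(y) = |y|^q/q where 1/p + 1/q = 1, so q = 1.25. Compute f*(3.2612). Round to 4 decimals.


The conjugate exponent q satisfies 1/p + 1/q = 1.
p = 5, so q = 5/(5 - 1) = 1.25
|y|^q = 3.2612^1.25 = 4.3825
f*(3.2612) = 4.3825 / 1.25 = 3.506


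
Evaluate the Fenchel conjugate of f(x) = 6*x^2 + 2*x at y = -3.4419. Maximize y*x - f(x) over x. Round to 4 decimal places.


f*(y) = sup_x {y*x - a*x^2 - b*x} = sup_x {(y-b)*x - a*x^2}
FOC: (y - b) - 2a*x = 0 => x* = (y - b)/(2a)
x* = (-3.4419 - 2)/(2*6) = -0.4535
f*(-3.4419) = (y-b)^2/(4a) = (-3.4419 - 2)^2/(4*6)
= 29.6143/24 = 1.2339


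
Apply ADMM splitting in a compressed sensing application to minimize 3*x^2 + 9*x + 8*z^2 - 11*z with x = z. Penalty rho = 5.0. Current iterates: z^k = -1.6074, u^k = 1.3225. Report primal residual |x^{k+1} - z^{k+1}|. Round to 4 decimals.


ADMM iteration with rho = 5.0, z^k = -1.6074, u^k = 1.3225
Step 1: x-update.
Minimize 3*x^2 + 9*x + (5.0/2)*(x + 1.6074 + 1.3225)^2
FOC: (2*3 + 5.0)*x = -9 + 5.0*(-1.6074 - 1.3225)
x^{k+1} = -2.15
Step 2: z-update.
Minimize 8*z^2 - 11*z + (5.0/2)*(-2.15 - z + 1.3225)^2
FOC: (2*8 + 5.0)*z = 11 + 5.0*(-2.15 + 1.3225)
z^{k+1} = 0.3268
Step 3: u-update.
u^{k+1} = 1.3225 - 2.15 - 0.3268 = -1.1543
Step 4: Primal residual = |-2.15 - 0.3268| = 2.4768


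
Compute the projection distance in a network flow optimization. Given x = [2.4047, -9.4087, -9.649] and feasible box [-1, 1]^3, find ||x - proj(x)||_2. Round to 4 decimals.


Project each component onto [-1, 1].
clip(2.4047) = 1.0, clip(-9.4087) = -1.0, clip(-9.649) = -1.0
Projection = [1.0, -1.0, -1.0]
Squared diffs: [1.9732, 70.7062, 74.8052]
Distance = sqrt(147.4846) = 12.1443


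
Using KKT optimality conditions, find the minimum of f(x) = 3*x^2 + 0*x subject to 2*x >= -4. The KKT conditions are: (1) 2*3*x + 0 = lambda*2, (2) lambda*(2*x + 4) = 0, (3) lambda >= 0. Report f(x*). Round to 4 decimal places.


Step 1: Try lambda = 0 (constraint inactive).
Stationarity: 2*3*x + 0 = 0
x* = 0/(2*3) = 0.0
Check constraint: 2*0.0 = 0.0 >= -4 -- satisfied.
Step 2: Compute optimal value.
f(x*) = 3*0.0^2 + 0*0.0 = 0.0


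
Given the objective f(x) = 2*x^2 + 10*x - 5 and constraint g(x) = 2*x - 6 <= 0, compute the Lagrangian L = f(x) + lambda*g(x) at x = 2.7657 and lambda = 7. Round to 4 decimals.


Step 1: Evaluate f(x).
f(2.7657) = 2*2.7657^2 + 10*2.7657 - 5 = 37.9552
Step 2: Evaluate g(x).
g(2.7657) = 2*2.7657 - 6 = -0.4686
Step 3: Compute Lagrangian.
L = 37.9552 + 7*-0.4686 = 34.675


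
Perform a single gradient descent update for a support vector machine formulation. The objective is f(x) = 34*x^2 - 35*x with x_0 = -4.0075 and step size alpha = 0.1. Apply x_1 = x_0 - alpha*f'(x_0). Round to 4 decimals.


We compute the gradient at x_0 and apply the update.
f'(x) = 68*x - 35
f'(-4.0075) = 68*-4.0075 - 35 = -307.51
x_1 = -4.0075 - 0.1*-307.51 = 26.7435


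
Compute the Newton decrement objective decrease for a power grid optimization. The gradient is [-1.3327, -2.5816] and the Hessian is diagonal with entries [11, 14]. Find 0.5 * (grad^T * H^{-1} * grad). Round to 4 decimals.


Step 1: H is diagonal, so H^(-1) * g = [-0.1212, -0.1844].
Step 2: g^T H^(-1) g = sum_i g_i^2 / H_ii
  = (-1.3327)^2/11 + (-2.5816)^2/14
  = 0.1615 + 0.476 = 0.6375
Step 3: Objective decrease = 0.5 * g^T H^(-1) g = 0.3188


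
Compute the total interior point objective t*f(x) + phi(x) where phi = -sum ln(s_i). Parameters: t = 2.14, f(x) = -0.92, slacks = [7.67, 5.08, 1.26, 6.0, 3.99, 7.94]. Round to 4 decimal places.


Step 1: Compute log-barrier.
ln values: [2.0373, 1.6253, 0.2311, 1.7918, 1.3838, 2.0719]
phi = -(2.0373 + 1.6253 + 0.2311 + 1.7918 + 1.3838 + 2.0719) = -9.1412
Step 2: Compute augmented objective.
t*f(x) = 2.14*-0.92 = -1.9688
Total = -1.9688 - 9.1412 = -11.11


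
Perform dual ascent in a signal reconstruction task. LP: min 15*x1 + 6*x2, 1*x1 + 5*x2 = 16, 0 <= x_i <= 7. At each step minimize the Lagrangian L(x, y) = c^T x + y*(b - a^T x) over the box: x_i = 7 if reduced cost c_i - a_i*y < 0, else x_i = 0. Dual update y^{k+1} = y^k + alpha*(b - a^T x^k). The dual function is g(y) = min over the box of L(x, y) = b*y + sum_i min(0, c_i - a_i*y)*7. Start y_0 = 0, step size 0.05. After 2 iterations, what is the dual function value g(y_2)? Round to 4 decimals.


Dual ascent for LP: min 15*x1 + 6*x2, 1*x1 + 5*x2 = 16, 0 <= x_i <= 7
Step 1: y^k = 0.0, reduced costs: (15.0, 6.0)
  x^k = (0.0, 0.0), subgradient = b - a^T x = 16.0
  y^{k+1} = 0.0 + 0.05*16.0 = 0.8
Step 2: y^k = 0.8, reduced costs: (14.2, 2.0)
  x^k = (0.0, 0.0), subgradient = b - a^T x = 16.0
  y^{k+1} = 0.8 + 0.05*16.0 = 1.6
Dual objective at y_2 = 1.6: reduced costs (13.4, -2.0), box minimizer x = (0.0, 7.0)
g(y_2) = b*y + (c1 - a1*y)*x1 + (c2 - a2*y)*x2 = 16*1.6 + 13.4*0.0 + (-2.0)*7.0 = 25.6 + 0.0 - 14.0 = 11.6


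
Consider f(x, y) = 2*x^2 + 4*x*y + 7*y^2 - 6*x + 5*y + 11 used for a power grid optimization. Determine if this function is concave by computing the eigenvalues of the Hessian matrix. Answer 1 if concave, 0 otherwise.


The Hessian of f(x,y) = 2*x^2 + 4*x*y + 7*y^2 - 6*x + 5*y + 11 is:
H = [[4, 4], [4, 14]]
Trace = 4 + 14 = 18
Determinant = 4*14 - (4)^2 = 40
Discriminant = (18)^2 - 4*40 = 164.0
Eigenvalues: lambda_1 = 2.5969, lambda_2 = 15.4031
The function is not concave.

0


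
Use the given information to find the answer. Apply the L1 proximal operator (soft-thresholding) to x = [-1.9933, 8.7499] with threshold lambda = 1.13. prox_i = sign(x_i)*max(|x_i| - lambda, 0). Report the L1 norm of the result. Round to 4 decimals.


Soft-thresholding with lambda = 1.13:
prox(-1.9933) = sign(-1.9933)*max(|-1.9933| - 1.13, 0) = -0.8633
prox(8.7499) = sign(8.7499)*max(|8.7499| - 1.13, 0) = 7.6199
prox(x) = [-0.8633, 7.6199]
||prox(x)||_1 = 0.8633 + 7.6199 = 8.4832


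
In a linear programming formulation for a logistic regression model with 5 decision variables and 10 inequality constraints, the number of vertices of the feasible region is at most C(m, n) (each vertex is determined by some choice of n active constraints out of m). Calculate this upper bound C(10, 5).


Each vertex corresponds to some choice of n active constraints out of m, so the number of vertices is at most C(m, n) = m! / (n!(m-n)!).
m = 10, n = 5
Numerator: 10 * 9 * 8 * 7 * 6
Denominator: 5! = 120
C(10, 5) = 252


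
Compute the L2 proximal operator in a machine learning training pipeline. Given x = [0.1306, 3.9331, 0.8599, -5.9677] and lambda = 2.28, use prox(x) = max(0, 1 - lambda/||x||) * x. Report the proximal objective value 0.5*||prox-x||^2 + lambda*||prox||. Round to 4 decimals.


Step 1: Compute ||x||.
||x|| = 7.1999
Step 2: Compute scaling factor.
scale = max(0, 1 - 2.28/7.1999) = 0.6833
Step 3: prox(x) = [0.0892, 2.6876, 0.5876, -4.0779]
||prox(x)|| = 4.9199
Step 4: Proximal objective.
0.5*||prox-x||^2 = 2.5992
lambda*||prox|| = 11.2174
Total = 13.8167


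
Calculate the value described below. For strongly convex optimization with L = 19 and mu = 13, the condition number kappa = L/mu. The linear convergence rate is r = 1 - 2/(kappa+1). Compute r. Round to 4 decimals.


Step 1: Compute the condition number.
kappa = L/mu = 19/13 = 1.4615
Step 2: Compute the convergence rate.
r = 1 - 2/(kappa + 1) = 1 - 2*mu/(L + mu) = (L - mu)/(L + mu) = 6/32 = 0.1875


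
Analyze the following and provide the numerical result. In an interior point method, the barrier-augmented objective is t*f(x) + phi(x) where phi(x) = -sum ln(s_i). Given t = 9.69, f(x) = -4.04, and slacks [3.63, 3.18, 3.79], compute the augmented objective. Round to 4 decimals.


Step 1: Compute log-barrier.
ln values: [1.2892, 1.1569, 1.3324]
phi = -(1.2892 + 1.1569 + 1.3324) = -3.7785
Step 2: Compute augmented objective.
t*f(x) = 9.69*-4.04 = -39.1476
Total = -39.1476 - 3.7785 = -42.9261


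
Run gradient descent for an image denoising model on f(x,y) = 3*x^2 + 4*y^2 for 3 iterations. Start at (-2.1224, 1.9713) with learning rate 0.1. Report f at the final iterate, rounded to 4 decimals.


Gradient descent on f(x,y) = 3*x^2 + 4*y^2.
Starting point: (-2.1224, 1.9713), alpha = 0.1
Step 1: grad_x = 2*3*-2.1224 = -12.7344, grad_y = 2*4*1.9713 = 15.7704
  x_1 = -2.1224 - 0.1*-12.7344 = -0.849
  y_1 = 1.9713 - 0.1*15.7704 = 0.3943
Step 2: grad_x = 2*3*-0.849 = -5.0938, grad_y = 2*4*0.3943 = 3.1541
  x_2 = -0.849 - 0.1*-5.0938 = -0.3396
  y_2 = 0.3943 - 0.1*3.1541 = 0.0789
Step 3: grad_x = 2*3*-0.3396 = -2.0375, grad_y = 2*4*0.0789 = 0.6308
  x_3 = -0.3396 - 0.1*-2.0375 = -0.1358
  y_3 = 0.0789 - 0.1*0.6308 = 0.0158
f(-0.1358, 0.0158) = 3*(-0.1358)^2 + 4*0.0158^2 = 0.0563


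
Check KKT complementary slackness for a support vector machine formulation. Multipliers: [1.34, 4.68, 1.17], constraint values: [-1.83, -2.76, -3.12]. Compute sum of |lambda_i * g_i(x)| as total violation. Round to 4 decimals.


KKT complementary slackness check:
lambda_1 * g_1 = 1.34 * -1.83 = -2.4522
lambda_2 * g_2 = 4.68 * -2.76 = -12.9168
lambda_3 * g_3 = 1.17 * -3.12 = -3.6504
Total violation = 2.4522 + 12.9168 + 3.6504 = 19.0194


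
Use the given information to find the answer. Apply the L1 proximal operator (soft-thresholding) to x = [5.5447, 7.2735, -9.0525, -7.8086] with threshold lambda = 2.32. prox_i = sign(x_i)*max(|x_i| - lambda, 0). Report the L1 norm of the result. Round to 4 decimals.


Soft-thresholding with lambda = 2.32:
prox(5.5447) = sign(5.5447)*max(|5.5447| - 2.32, 0) = 3.2247
prox(7.2735) = sign(7.2735)*max(|7.2735| - 2.32, 0) = 4.9535
prox(-9.0525) = sign(-9.0525)*max(|-9.0525| - 2.32, 0) = -6.7325
prox(-7.8086) = sign(-7.8086)*max(|-7.8086| - 2.32, 0) = -5.4886
prox(x) = [3.2247, 4.9535, -6.7325, -5.4886]
||prox(x)||_1 = 3.2247 + 4.9535 + 6.7325 + 5.4886 = 20.3993


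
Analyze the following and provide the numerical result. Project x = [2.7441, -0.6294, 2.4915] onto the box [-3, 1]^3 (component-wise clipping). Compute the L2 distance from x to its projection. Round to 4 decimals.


Project each component onto [-3, 1].
clip(2.7441) = 1.0, clip(-0.6294) = -0.6294, clip(2.4915) = 1.0
Projection = [1.0, -0.6294, 1.0]
Squared diffs: [3.0419, 0.0, 2.2246]
Distance = sqrt(5.2665) = 2.2949


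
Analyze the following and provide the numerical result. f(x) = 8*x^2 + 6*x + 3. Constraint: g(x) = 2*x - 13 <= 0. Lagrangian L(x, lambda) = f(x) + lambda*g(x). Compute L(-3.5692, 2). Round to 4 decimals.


Step 1: Evaluate f(x).
f(-3.5692) = 8*(-3.5692)^2 + 6*(-3.5692) + 3 = 83.4983
Step 2: Evaluate g(x).
g(-3.5692) = 2*-3.5692 - 13 = -20.1384
Step 3: Compute Lagrangian.
L = 83.4983 + 2*-20.1384 = 43.2215


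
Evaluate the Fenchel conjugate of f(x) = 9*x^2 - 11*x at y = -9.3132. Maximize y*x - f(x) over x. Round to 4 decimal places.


f*(y) = sup_x {y*x - a*x^2 - b*x} = sup_x {(y-b)*x - a*x^2}
FOC: (y - b) - 2a*x = 0 => x* = (y - b)/(2a)
x* = (-9.3132 + 11)/(2*9) = 0.0937
f*(-9.3132) = (y-b)^2/(4a) = (-9.3132 + 11)^2/(4*9)
= 2.8453/36 = 0.079


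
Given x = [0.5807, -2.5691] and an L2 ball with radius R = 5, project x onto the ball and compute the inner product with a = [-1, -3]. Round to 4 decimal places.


Step 1: Compute ||x|| (intermediates to 6 decimals).
||x|| = sqrt(0.5807^2 + (-2.5691)^2) = 2.633911
Step 2: Project.
Since ||x|| <= R, proj = x (no scaling needed).
proj(x) = [0.5807, -2.5691]
Step 3: Dot product.
a^T * proj(x) = -1*0.5807 - 3*(-2.5691) = 7.1266


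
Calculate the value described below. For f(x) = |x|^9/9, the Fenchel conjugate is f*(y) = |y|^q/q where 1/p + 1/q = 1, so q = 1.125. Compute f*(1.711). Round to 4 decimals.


The conjugate exponent q satisfies 1/p + 1/q = 1.
p = 9, so q = 9/(9 - 1) = 1.125
|y|^q = 1.711^1.125 = 1.8298
f*(1.711) = 1.8298 / 1.125 = 1.6265


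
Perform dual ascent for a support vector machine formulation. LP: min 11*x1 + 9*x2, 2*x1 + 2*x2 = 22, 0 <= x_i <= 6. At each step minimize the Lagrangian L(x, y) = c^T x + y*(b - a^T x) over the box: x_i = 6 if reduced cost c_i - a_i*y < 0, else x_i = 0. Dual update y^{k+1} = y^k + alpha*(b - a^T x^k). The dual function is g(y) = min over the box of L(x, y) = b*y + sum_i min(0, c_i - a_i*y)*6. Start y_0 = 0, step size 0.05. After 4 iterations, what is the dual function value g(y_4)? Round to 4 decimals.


Dual ascent for LP: min 11*x1 + 9*x2, 2*x1 + 2*x2 = 22, 0 <= x_i <= 6
Step 1: y^k = 0.0, reduced costs: (11.0, 9.0)
  x^k = (0.0, 0.0), subgradient = b - a^T x = 22.0
  y^{k+1} = 0.0 + 0.05*22.0 = 1.1
Step 2: y^k = 1.1, reduced costs: (8.8, 6.8)
  x^k = (0.0, 0.0), subgradient = b - a^T x = 22.0
  y^{k+1} = 1.1 + 0.05*22.0 = 2.2
Step 3: y^k = 2.2, reduced costs: (6.6, 4.6)
  x^k = (0.0, 0.0), subgradient = b - a^T x = 22.0
  y^{k+1} = 2.2 + 0.05*22.0 = 3.3
Step 4: y^k = 3.3, reduced costs: (4.4, 2.4)
  x^k = (0.0, 0.0), subgradient = b - a^T x = 22.0
  y^{k+1} = 3.3 + 0.05*22.0 = 4.4
Dual objective at y_4 = 4.4: reduced costs (2.2, 0.2), box minimizer x = (0.0, 0.0)
g(y_4) = b*y + (c1 - a1*y)*x1 + (c2 - a2*y)*x2 = 22*4.4 + 2.2*0.0 + 0.2*0.0 = 96.8 + 0.0 + 0.0 = 96.8


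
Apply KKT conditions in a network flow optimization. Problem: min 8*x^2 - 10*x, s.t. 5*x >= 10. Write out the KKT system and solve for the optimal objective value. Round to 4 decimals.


Step 1: Try lambda = 0 (constraint inactive).
x_unc = 10/(2*8) = 0.625
Check: 5*0.625 = 3.125 < 10 -- violated!
Step 2: Constraint must be active: 5*x = 10
x* = 10/5 = 2.0
lambda = (2*8*2.0 - 10)/5 = 4.4
Step 3: Compute optimal value.
f(x*) = 8*2.0^2 - 10*2.0 = 12.0


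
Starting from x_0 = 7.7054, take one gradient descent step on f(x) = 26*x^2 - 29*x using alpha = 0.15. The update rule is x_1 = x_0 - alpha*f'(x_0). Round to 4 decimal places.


We compute the gradient at x_0 and apply the update.
f'(x) = 52*x - 29
f'(7.7054) = 52*7.7054 - 29 = 371.6808
x_1 = 7.7054 - 0.15*371.6808 = -48.0467


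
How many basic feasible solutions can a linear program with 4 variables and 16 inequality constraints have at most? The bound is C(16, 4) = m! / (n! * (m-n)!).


Each vertex corresponds to some choice of n active constraints out of m, so the number of vertices is at most C(m, n) = m! / (n!(m-n)!).
m = 16, n = 4
Numerator: 16 * 15 * 14 * 13
Denominator: 4! = 24
C(16, 4) = 1820


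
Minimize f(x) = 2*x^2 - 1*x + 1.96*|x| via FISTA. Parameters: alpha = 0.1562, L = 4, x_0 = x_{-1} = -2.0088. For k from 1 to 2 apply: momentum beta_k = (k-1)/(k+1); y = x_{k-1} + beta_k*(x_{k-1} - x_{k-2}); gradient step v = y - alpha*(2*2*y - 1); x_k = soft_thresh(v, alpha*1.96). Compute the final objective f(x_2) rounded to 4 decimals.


FISTA on f(x) = 2*x^2 - 1*x + 1.96*|x|
L = 4, alpha = 0.1562
Iteration 1: beta = 0.0, y = -2.0088 + 0.0*(-2.0088 + 2.0088) = -2.0088
  grad(y) = -9.0352, v = y - alpha*grad = -0.5975
  prox(v) = soft_thresh(-0.5975, 0.3062) = -0.2913
Iteration 2: beta = 0.3333, y = -0.2913 + 0.3333*(-0.2913 + 2.0088) = 0.2811
  grad(y) = 0.1245, v = y - alpha*grad = 0.2617
  prox(v) = soft_thresh(0.2617, 0.3062) = 0.0
f(x_2) = 2*0.0^2 - 1*0.0 + 1.96*|0.0| = 0.0
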